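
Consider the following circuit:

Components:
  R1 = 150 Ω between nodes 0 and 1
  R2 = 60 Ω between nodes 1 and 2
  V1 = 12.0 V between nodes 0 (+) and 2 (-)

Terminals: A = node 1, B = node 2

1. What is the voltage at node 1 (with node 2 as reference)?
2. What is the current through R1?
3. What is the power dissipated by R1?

Nodal analysis, taking node 2 as the 0 V reference.
Source V1 fixes V_0 = 12 V.
KCL at each unknown node (sum of currents leaving = 0; resistances in Ω):
  Node 1: (V_1 - 12)/150 + (V_1 - 0)/60 = 0
Collecting terms: 0.02333 × V_1 = 0.08  =>  V_1 = 3.429 V
Part 1:
  Read off the nodal solution: V_1 = 3.429 V
Part 2:
  I_R1 = (V_0 - V_1)/R1 = (12 - 3.429)/150 = 0.05714 A
  Magnitude: I_R1 = 0.05714 A
Part 3:
  I_R1 = (V_0 - V_1)/R1 = (12 - 3.429)/150 = 0.05714 A
  P_R1 = I_R1² × R1 = (0.05714)² × 150 = 0.4898 W

Final answers:
1. V_1 = 3.429 V
2. I_R1 = 0.05714 A
3. P_R1 = 0.4898 W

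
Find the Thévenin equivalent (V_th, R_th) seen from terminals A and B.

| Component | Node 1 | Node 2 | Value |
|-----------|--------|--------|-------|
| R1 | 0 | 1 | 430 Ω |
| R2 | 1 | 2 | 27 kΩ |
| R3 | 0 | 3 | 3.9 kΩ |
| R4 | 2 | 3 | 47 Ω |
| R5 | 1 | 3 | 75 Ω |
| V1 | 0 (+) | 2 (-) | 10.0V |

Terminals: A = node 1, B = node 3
Step 1 — V_th is the open-circuit voltage V_A - V_B (nothing connected across the terminals).
Nodal analysis, taking node 2 as the 0 V reference.
Source V1 fixes V_0 = 10 V.
KCL at each unknown node (sum of currents leaving = 0; resistances in Ω):
  Node 1: (V_1 - 10)/430 + (V_1 - 0)/27000 + (V_1 - V_3)/75 = 0
  Node 3: (V_3 - 10)/3900 + (V_3 - 0)/47 + (V_3 - V_1)/75 = 0
Collecting terms (coefficients in siemens):
  0.0157·V_1 - 0.01333·V_3 = 0.02326
  0.03487·V_3 - 0.01333·V_1 = 0.002564
Determinant D = (0.0157)(0.03487) - (-0.01333)(-0.01333) = 0.0003695
V_1 = [(0.02326)(0.03487) - (-0.01333)(0.002564)]/D = 2.287 V
V_3 = [(0.0157)(0.002564) - (0.02326)(-0.01333)]/D = 0.9481 V
V_th = V_1 - V_3 = 2.287 - 0.9481 = 1.339 V
Step 2 — R_th: zero the source — replace V1 by a short circuit (node 2 merges into node 0) — and find the resistance seen between A (node 1) and B (node 3).
Reduce the network between node 1 (A) and node 3 (B) by series/parallel combination:
  Rp1 = R1 ‖ R2 (parallel, both between nodes 0 and 1) = 1/(1/430 + 1/27000) = 423.3 Ω
  Rp2 = R3 ‖ R4 (parallel, both between nodes 0 and 3) = 1/(1/3900 + 1/47) = 46.44 Ω
  Rs1 = Rp1 + Rp2 (series, joined only at node 0) = 423.3 + 46.44 = 469.7 Ω
  Rp3 = R5 ‖ Rs1 (parallel, both between nodes 1 and 3) = 1/(1/75 + 1/469.7) = 64.67 Ω
R_th = 64.67 Ω

Final answer: V_th = 1.339 V, R_th = 64.67 Ω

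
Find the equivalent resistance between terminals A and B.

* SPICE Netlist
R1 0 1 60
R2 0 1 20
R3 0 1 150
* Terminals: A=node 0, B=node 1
Reduce the network between node 0 (A) and node 1 (B) by series/parallel combination:
  Rp1 = R1 ‖ R2 ‖ R3 (parallel, all between nodes 0 and 1) = 1/(1/60 + 1/20 + 1/150) = 13.64 Ω
R_eq = 13.64 Ω

Final answer: 13.64 Ω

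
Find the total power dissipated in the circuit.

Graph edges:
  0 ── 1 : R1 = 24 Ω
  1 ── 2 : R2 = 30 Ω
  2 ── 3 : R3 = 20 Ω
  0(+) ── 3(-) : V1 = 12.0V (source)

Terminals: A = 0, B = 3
Nodal analysis, taking node 3 as the 0 V reference.
Source V1 fixes V_0 = 12 V.
KCL at each unknown node (sum of currents leaving = 0; resistances in Ω):
  Node 1: (V_1 - 12)/24 + (V_1 - V_2)/30 = 0
  Node 2: (V_2 - V_1)/30 + (V_2 - 0)/20 = 0
Collecting terms (coefficients in siemens):
  0.075·V_1 - 0.03333·V_2 = 0.5
  0.08333·V_2 - 0.03333·V_1 = 0
Determinant D = (0.075)(0.08333) - (-0.03333)(-0.03333) = 0.005139
V_1 = [(0.5)(0.08333) - (-0.03333)(0)]/D = 8.108 V
V_2 = [(0.075)(0) - (0.5)(-0.03333)]/D = 3.243 V
Power in each resistor, P = (ΔV)²/R:
  P_R1 = (12 - 8.108)²/24 = 0.6311 W
  P_R2 = (8.108 - 3.243)²/30 = 0.7889 W
  P_R3 = (3.243 - 0)²/20 = 0.5259 W
P_total = P_R1 + P_R2 + P_R3 = 1.946 W

Final answer: 1.946 W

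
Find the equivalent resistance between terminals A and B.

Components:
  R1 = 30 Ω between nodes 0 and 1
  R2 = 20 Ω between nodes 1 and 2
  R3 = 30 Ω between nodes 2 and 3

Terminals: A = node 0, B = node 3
Reduce the network between node 0 (A) and node 3 (B) by series/parallel combination:
  Rs1 = R1 + R2 (series, joined only at node 1) = 30 + 20 = 50 Ω
  Rs2 = R3 + Rs1 (series, joined only at node 2) = 30 + 50 = 80 Ω
R_eq = 80 Ω

Final answer: 80 Ω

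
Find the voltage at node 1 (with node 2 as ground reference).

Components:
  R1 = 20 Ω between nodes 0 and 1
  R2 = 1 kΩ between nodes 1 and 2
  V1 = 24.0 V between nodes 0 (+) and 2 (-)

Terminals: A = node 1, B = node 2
Nodal analysis, taking node 2 as the 0 V reference.
Source V1 fixes V_0 = 24 V.
KCL at each unknown node (sum of currents leaving = 0; resistances in Ω):
  Node 1: (V_1 - 24)/20 + (V_1 - 0)/1000 = 0
Collecting terms: 0.051 × V_1 = 1.2  =>  V_1 = 23.53 V
The requested potential is V_1 = 23.53 V.

Final answer: V_1 = 23.53 V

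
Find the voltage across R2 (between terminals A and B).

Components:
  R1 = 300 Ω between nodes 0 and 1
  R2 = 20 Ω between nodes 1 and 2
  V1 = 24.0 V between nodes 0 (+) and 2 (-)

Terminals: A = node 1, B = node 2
R1 and R2 are in series across V1 (node 0 → node 1 → node 2), and the output A–B is taken across R2, so this is a voltage divider.
Series current: I = V1/(R1 + R2) = 24/(300 + 20) = 24/320 = 0.075 A
V_R2 = I × R2 = V1 × R2/(R1 + R2) = 24 × 20/320 = 1.5 V

Final answer: 1.5 V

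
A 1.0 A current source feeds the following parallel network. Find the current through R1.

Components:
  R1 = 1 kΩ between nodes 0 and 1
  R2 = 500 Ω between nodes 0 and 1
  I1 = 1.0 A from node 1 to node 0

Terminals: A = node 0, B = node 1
All resistors sit directly between nodes 0 and 1, so they are in parallel and share one voltage V; the full source current 1 A splits among them.
1/R_par = 1/1000 + 1/500 = 0.003 S  =>  R_par = 333.3 Ω
V = I × R_par = 1 × 333.3 = 333.3 V
I_R1 = V/R1 = 333.3/1000 = 0.3333 A

Final answer: 0.3333 A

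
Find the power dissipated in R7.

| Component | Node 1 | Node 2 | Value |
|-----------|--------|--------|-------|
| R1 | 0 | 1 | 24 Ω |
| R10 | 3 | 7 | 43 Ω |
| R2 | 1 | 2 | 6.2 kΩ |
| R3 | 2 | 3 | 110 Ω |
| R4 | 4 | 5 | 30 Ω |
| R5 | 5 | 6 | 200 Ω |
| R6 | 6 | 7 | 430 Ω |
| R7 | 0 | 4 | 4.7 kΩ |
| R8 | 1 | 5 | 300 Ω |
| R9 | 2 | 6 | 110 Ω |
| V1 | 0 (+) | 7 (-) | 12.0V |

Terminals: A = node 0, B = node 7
Nodal analysis, taking node 7 as the 0 V reference.
Source V1 fixes V_0 = 12 V.
KCL at each unknown node (sum of currents leaving = 0; resistances in Ω):
  Node 1: (V_1 - 12)/24 + (V_1 - V_2)/6200 + (V_1 - V_5)/300 = 0
  Node 2: (V_2 - V_1)/6200 + (V_2 - V_3)/110 + (V_2 - V_6)/110 = 0
  Node 3: (V_3 - V_2)/110 + (V_3 - 0)/43 = 0
  Node 4: (V_4 - V_5)/30 + (V_4 - 12)/4700 = 0
  Node 5: (V_5 - V_4)/30 + (V_5 - V_6)/200 + (V_5 - V_1)/300 = 0
  Node 6: (V_6 - V_5)/200 + (V_6 - 0)/430 + (V_6 - V_2)/110 = 0
Collecting terms (coefficients in siemens):
  0.04516·V_1 - 0.0001613·V_2 - 0.003333·V_5 = 0.5
  0.01834·V_2 - 0.0001613·V_1 - 0.009091·V_3 - 0.009091·V_6 = 0
  0.03235·V_3 - 0.009091·V_2 = 0
  0.03355·V_4 - 0.03333·V_5 = 0.002553
  0.04167·V_5 - 0.003333·V_1 - 0.03333·V_4 - 0.005·V_6 = 0
  0.01642·V_6 - 0.009091·V_2 - 0.005·V_5 = 0
Solving these 6 simultaneous equations (Gaussian elimination) gives:
  V_1 = 11.56 V, V_2 = 1.87 V, V_3 = 0.5255 V, V_4 = 6.623 V
  V_5 = 6.588 V, V_6 = 3.042 V
I_R7 = (V_0 - V_4)/R7 = (12 - 6.623)/4700 = 0.001144 A
P_R7 = I_R7² × R7 = (0.001144)² × 4700 = 0.006153 W

Final answer: 0.006153 W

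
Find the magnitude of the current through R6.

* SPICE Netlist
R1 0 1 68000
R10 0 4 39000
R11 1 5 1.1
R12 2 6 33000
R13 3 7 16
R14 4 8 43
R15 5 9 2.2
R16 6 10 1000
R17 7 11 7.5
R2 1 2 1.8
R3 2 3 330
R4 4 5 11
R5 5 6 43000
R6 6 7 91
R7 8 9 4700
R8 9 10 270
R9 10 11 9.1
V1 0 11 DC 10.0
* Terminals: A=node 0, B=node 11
Nodal analysis, taking node 11 as the 0 V reference.
Source V1 fixes V_0 = 10 V.
KCL at each unknown node (sum of currents leaving = 0; resistances in Ω):
  Node 1: (V_1 - 10)/68000 + (V_1 - V_2)/1.8 + (V_1 - V_5)/1.1 = 0
  Node 2: (V_2 - V_1)/1.8 + (V_2 - V_3)/330 + (V_2 - V_6)/33000 = 0
  Node 3: (V_3 - V_2)/330 + (V_3 - V_7)/16 = 0
  Node 4: (V_4 - V_5)/11 + (V_4 - 10)/39000 + (V_4 - V_8)/43 = 0
  Node 5: (V_5 - V_4)/11 + (V_5 - V_6)/43000 + (V_5 - V_1)/1.1 + (V_5 - V_9)/2.2 = 0
  Node 6: (V_6 - V_5)/43000 + (V_6 - V_7)/91 + (V_6 - V_2)/33000 + (V_6 - V_10)/1000 = 0
  Node 7: (V_7 - V_6)/91 + (V_7 - V_3)/16 + (V_7 - 0)/7.5 = 0
  Node 8: (V_8 - V_9)/4700 + (V_8 - V_4)/43 = 0
  Node 9: (V_9 - V_8)/4700 + (V_9 - V_10)/270 + (V_9 - V_5)/2.2 = 0
  Node 10: (V_10 - V_9)/270 + (V_10 - 0)/9.1 + (V_10 - V_6)/1000 = 0
Collecting terms (coefficients in siemens):
  1.465·V_1 - 0.5556·V_2 - 0.9091·V_5 = 0.0001471
  0.5586·V_2 - 0.5556·V_1 - 0.00303·V_3 - 0.0000303·V_6 = 0
  0.06553·V_3 - 0.00303·V_2 - 0.0625·V_7 = 0
  0.1142·V_4 - 0.09091·V_5 - 0.02326·V_8 = 0.0002564
  1.455·V_5 - 0.9091·V_1 - 0.09091·V_4 - 0.00002326·V_6 - 0.4545·V_9 = 0
  0.01204·V_6 - 0.0000303·V_2 - 0.00002326·V_5 - 0.01099·V_7 - 0.001·V_10 = 0
  0.2068·V_7 - 0.0625·V_3 - 0.01099·V_6 = 0
  0.02347·V_8 - 0.02326·V_4 - 0.0002128·V_9 = 0
  0.4585·V_9 - 0.4545·V_5 - 0.0002128·V_8 - 0.003704·V_10 = 0
  0.1146·V_10 - 0.001·V_6 - 0.003704·V_9 = 0
Solving these 10 simultaneous equations (Gaussian elimination) gives:
  V_1 = 0.06242 V, V_2 = 0.0621 V, V_3 = 0.004153 V, V_4 = 0.06525 V
  V_5 = 0.06245 V, V_6 = 0.001671 V, V_7 = 0.001344 V, V_8 = 0.06522 V
  V_9 = 0.06197 V, V_10 = 0.002017 V
I_R6 = (V_6 - V_7)/R6 = (0.001671 - 0.001344)/91 = 0.000003591 A
|I_R6| = 0.000003591 A

Final answer: |I_R6| = 3.591e-06 A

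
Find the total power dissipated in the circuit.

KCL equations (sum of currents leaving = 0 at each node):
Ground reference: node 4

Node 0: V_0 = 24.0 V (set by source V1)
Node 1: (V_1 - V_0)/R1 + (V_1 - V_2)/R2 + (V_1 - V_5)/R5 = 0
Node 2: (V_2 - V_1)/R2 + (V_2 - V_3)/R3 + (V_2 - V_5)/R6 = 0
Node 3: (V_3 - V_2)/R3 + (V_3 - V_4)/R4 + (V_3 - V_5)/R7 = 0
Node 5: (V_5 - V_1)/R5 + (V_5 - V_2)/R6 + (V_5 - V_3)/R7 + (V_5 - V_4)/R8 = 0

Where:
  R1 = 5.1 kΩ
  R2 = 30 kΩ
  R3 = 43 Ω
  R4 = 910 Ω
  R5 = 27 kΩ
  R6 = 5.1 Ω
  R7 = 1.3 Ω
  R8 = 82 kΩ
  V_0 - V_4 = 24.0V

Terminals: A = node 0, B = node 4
Nodal analysis, taking node 4 as the 0 V reference.
Source V1 fixes V_0 = 24 V.
KCL at each unknown node (sum of currents leaving = 0; resistances in Ω):
  Node 1: (V_1 - 24)/5100 + (V_1 - V_2)/30000 + (V_1 - V_5)/27000 = 0
  Node 2: (V_2 - V_1)/30000 + (V_2 - V_3)/43 + (V_2 - V_5)/5.1 = 0
  Node 3: (V_3 - V_2)/43 + (V_3 - 0)/910 + (V_3 - V_5)/1.3 = 0
  Node 5: (V_5 - V_1)/27000 + (V_5 - V_2)/5.1 + (V_5 - V_3)/1.3 + (V_5 - 0)/82000 = 0
Collecting terms (coefficients in siemens):
  0.0002664·V_1 - 0.00003333·V_2 - 0.00003704·V_5 = 0.004706
  0.2194·V_2 - 0.00003333·V_1 - 0.02326·V_3 - 0.1961·V_5 = 0
  0.7936·V_3 - 0.02326·V_2 - 0.7692·V_5 = 0
  0.9654·V_5 - 0.00003704·V_1 - 0.1961·V_2 - 0.7692·V_3 = 0
Solving these 4 simultaneous equations (Gaussian elimination) gives:
  V_1 = 17.94 V, V_2 = 1.072 V, V_3 = 1.069 V, V_5 = 1.07 V
Power in each resistor, P = (ΔV)²/R:
  P_R1 = (24 - 17.94)²/5100 = 0.00719 W
  P_R2 = (17.94 - 1.072)²/30000 = 0.009489 W
  P_R3 = (1.072 - 1.069)²/43 = 0.0000003403 W
  P_R4 = (1.069 - 0)²/910 = 0.001255 W
  P_R5 = (17.94 - 1.07)²/27000 = 0.01055 W
  P_R6 = (1.072 - 1.07)²/5.1 = 0.000001143 W
  P_R7 = (1.069 - 1.07)²/1.3 = 0.000001531 W
  P_R8 = (0 - 1.07)²/82000 = 0.00001396 W
P_total = P_R1 + P_R2 + P_R3 + P_R4 + P_R5 + P_R6 + P_R7 + P_R8 = 0.0285 W

Final answer: 0.0285 W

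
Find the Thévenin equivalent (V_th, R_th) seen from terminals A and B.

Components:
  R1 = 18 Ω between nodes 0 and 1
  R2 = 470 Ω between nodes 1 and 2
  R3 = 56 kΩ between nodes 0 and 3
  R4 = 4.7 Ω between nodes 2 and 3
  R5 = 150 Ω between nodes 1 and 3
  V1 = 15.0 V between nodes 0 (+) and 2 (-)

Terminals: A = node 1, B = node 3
Step 1 — V_th is the open-circuit voltage V_A - V_B (nothing connected across the terminals).
Nodal analysis, taking node 2 as the 0 V reference.
Source V1 fixes V_0 = 15 V.
KCL at each unknown node (sum of currents leaving = 0; resistances in Ω):
  Node 1: (V_1 - 15)/18 + (V_1 - 0)/470 + (V_1 - V_3)/150 = 0
  Node 3: (V_3 - 15)/56000 + (V_3 - 0)/4.7 + (V_3 - V_1)/150 = 0
Collecting terms (coefficients in siemens):
  0.06435·V_1 - 0.006667·V_3 = 0.8333
  0.2195·V_3 - 0.006667·V_1 = 0.0002679
Determinant D = (0.06435)(0.2195) - (-0.006667)(-0.006667) = 0.01408
V_1 = [(0.8333)(0.2195) - (-0.006667)(0.0002679)]/D = 12.99 V
V_3 = [(0.06435)(0.0002679) - (0.8333)(-0.006667)]/D = 0.3959 V
V_th = V_1 - V_3 = 12.99 - 0.3959 = 12.6 V
Step 2 — R_th: zero the source — replace V1 by a short circuit (node 2 merges into node 0) — and find the resistance seen between A (node 1) and B (node 3).
Reduce the network between node 1 (A) and node 3 (B) by series/parallel combination:
  Rp1 = R1 ‖ R2 (parallel, both between nodes 0 and 1) = 1/(1/18 + 1/470) = 17.34 Ω
  Rp2 = R3 ‖ R4 (parallel, both between nodes 0 and 3) = 1/(1/56000 + 1/4.7) = 4.7 Ω
  Rs1 = Rp1 + Rp2 (series, joined only at node 0) = 17.34 + 4.7 = 22.04 Ω
  Rp3 = R5 ‖ Rs1 (parallel, both between nodes 1 and 3) = 1/(1/150 + 1/22.04) = 19.21 Ω
R_th = 19.21 Ω

Final answer: V_th = 12.6 V, R_th = 19.21 Ω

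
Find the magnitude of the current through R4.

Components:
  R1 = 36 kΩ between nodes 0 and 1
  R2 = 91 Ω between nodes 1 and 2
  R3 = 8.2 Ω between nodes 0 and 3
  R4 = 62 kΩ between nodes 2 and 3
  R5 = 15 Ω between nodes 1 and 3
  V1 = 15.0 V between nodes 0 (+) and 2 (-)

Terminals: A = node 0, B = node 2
Nodal analysis, taking node 2 as the 0 V reference.
Source V1 fixes V_0 = 15 V.
KCL at each unknown node (sum of currents leaving = 0; resistances in Ω):
  Node 1: (V_1 - 15)/36000 + (V_1 - 0)/91 + (V_1 - V_3)/15 = 0
  Node 3: (V_3 - 15)/8.2 + (V_3 - 0)/62000 + (V_3 - V_1)/15 = 0
Collecting terms (coefficients in siemens):
  0.07768·V_1 - 0.06667·V_3 = 0.0004167
  0.1886·V_3 - 0.06667·V_1 = 1.829
Determinant D = (0.07768)(0.1886) - (-0.06667)(-0.06667) = 0.01021
V_1 = [(0.0004167)(0.1886) - (-0.06667)(1.829)]/D = 11.95 V
V_3 = [(0.07768)(1.829) - (0.0004167)(-0.06667)]/D = 13.92 V
I_R4 = (V_2 - V_3)/R4 = (0 - 13.92)/62000 = -0.0002245 A
|I_R4| = 0.0002245 A

Final answer: |I_R4| = 0.0002245 A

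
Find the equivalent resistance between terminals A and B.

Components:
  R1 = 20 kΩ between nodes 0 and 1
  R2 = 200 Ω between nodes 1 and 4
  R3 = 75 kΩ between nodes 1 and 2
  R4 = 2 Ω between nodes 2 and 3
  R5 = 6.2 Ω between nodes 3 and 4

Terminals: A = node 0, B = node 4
Reduce the network between node 0 (A) and node 4 (B) by series/parallel combination:
  Rs1 = R3 + R4 (series, joined only at node 2) = 75000 + 2 = 75000 Ω
  Rs2 = R5 + Rs1 (series, joined only at node 3) = 6.2 + 75000 = 75010 Ω
  Rp1 = R2 ‖ Rs2 (parallel, both between nodes 1 and 4) = 1/(1/200 + 1/75010) = 199.5 Ω
  Rs3 = R1 + Rp1 (series, joined only at node 1) = 20000 + 199.5 = 20200 Ω
R_eq = 20.2 kΩ

Final answer: 20.2 kΩ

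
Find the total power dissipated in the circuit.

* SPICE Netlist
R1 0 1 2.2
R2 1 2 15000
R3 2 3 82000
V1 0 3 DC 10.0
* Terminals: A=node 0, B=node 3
Nodal analysis, taking node 3 as the 0 V reference.
Source V1 fixes V_0 = 10 V.
KCL at each unknown node (sum of currents leaving = 0; resistances in Ω):
  Node 1: (V_1 - 10)/2.2 + (V_1 - V_2)/15000 = 0
  Node 2: (V_2 - V_1)/15000 + (V_2 - 0)/82000 = 0
Collecting terms (coefficients in siemens):
  0.4546·V_1 - 0.00006667·V_2 = 4.545
  0.00007886·V_2 - 0.00006667·V_1 = 0
Determinant D = (0.4546)(0.00007886) - (-0.00006667)(-0.00006667) = 0.00003585
V_1 = [(4.545)(0.00007886) - (-0.00006667)(0)]/D = 10 V
V_2 = [(0.4546)(0) - (4.545)(-0.00006667)]/D = 8.453 V
Power in each resistor, P = (ΔV)²/R:
  P_R1 = (10 - 10)²/2.2 = 0.00000002338 W
  P_R2 = (10 - 8.453)²/15000 = 0.0001594 W
  P_R3 = (8.453 - 0)²/82000 = 0.0008715 W
P_total = P_R1 + P_R2 + P_R3 = 0.001031 W

Final answer: 0.001031 W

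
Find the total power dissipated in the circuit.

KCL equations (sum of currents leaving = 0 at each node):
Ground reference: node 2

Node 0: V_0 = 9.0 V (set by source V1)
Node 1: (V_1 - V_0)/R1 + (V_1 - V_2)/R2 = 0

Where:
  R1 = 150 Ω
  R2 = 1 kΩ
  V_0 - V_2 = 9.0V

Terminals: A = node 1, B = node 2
Nodal analysis, taking node 2 as the 0 V reference.
Source V1 fixes V_0 = 9 V.
KCL at each unknown node (sum of currents leaving = 0; resistances in Ω):
  Node 1: (V_1 - 9)/150 + (V_1 - 0)/1000 = 0
Collecting terms: 0.007667 × V_1 = 0.06  =>  V_1 = 7.826 V
Power in each resistor, P = (ΔV)²/R:
  P_R1 = (9 - 7.826)²/150 = 0.009187 W
  P_R2 = (7.826 - 0)²/1000 = 0.06125 W
P_total = P_R1 + P_R2 = 0.07043 W

Final answer: 0.07043 W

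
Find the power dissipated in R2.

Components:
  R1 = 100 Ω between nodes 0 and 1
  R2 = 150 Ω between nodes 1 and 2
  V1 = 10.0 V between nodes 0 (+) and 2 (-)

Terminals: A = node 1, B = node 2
Nodal analysis, taking node 2 as the 0 V reference.
Source V1 fixes V_0 = 10 V.
KCL at each unknown node (sum of currents leaving = 0; resistances in Ω):
  Node 1: (V_1 - 10)/100 + (V_1 - 0)/150 = 0
Collecting terms: 0.01667 × V_1 = 0.1  =>  V_1 = 6 V
I_R2 = (V_1 - V_2)/R2 = (6 - 0)/150 = 0.04 A
P_R2 = I_R2² × R2 = (0.04)² × 150 = 0.24 W

Final answer: 0.24 W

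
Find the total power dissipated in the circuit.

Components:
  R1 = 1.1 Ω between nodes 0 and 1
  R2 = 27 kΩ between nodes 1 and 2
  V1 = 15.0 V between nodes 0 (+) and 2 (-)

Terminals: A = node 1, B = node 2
Nodal analysis, taking node 2 as the 0 V reference.
Source V1 fixes V_0 = 15 V.
KCL at each unknown node (sum of currents leaving = 0; resistances in Ω):
  Node 1: (V_1 - 15)/1.1 + (V_1 - 0)/27000 = 0
Collecting terms: 0.9091 × V_1 = 13.64  =>  V_1 = 15 V
Power in each resistor, P = (ΔV)²/R:
  P_R1 = (15 - 15)²/1.1 = 0.0000003395 W
  P_R2 = (15 - 0)²/27000 = 0.008333 W
P_total = P_R1 + P_R2 = 0.008333 W

Final answer: 0.008333 W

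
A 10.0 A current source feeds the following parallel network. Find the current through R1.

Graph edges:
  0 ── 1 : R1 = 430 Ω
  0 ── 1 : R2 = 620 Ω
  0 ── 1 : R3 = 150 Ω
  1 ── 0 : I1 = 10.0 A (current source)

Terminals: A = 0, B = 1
All resistors sit directly between nodes 0 and 1, so they are in parallel and share one voltage V; the full source current 10 A splits among them.
1/R_par = 1/430 + 1/620 + 1/150 = 0.01061 S  =>  R_par = 94.29 Ω
V = I × R_par = 10 × 94.29 = 942.9 V
I_R1 = V/R1 = 942.9/430 = 2.193 A

Final answer: 2.193 A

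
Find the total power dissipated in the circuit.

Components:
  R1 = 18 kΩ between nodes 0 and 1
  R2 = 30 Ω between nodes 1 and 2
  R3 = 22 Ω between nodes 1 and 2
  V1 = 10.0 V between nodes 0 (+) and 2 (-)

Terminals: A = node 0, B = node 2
Nodal analysis, taking node 2 as the 0 V reference.
Source V1 fixes V_0 = 10 V.
KCL at each unknown node (sum of currents leaving = 0; resistances in Ω):
  Node 1: (V_1 - 10)/18000 + (V_1 - 0)/30 + (V_1 - 0)/22 = 0
Collecting terms: 0.07884 × V_1 = 0.0005556  =>  V_1 = 0.007046 V
Power in each resistor, P = (ΔV)²/R:
  P_R1 = (10 - 0.007046)²/18000 = 0.005548 W
  P_R2 = (0.007046 - 0)²/30 = 0.000001655 W
  P_R3 = (0.007046 - 0)²/22 = 0.000002257 W
P_total = P_R1 + P_R2 + P_R3 = 0.005552 W

Final answer: 0.005552 W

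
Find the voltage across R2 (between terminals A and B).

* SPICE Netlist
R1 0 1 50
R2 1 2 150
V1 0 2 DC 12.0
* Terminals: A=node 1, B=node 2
R1 and R2 are in series across V1 (node 0 → node 1 → node 2), and the output A–B is taken across R2, so this is a voltage divider.
Series current: I = V1/(R1 + R2) = 12/(50 + 150) = 12/200 = 0.06 A
V_R2 = I × R2 = V1 × R2/(R1 + R2) = 12 × 150/200 = 9 V

Final answer: 9 V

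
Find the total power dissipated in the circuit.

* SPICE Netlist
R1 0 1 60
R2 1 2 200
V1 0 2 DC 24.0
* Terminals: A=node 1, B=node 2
Nodal analysis, taking node 2 as the 0 V reference.
Source V1 fixes V_0 = 24 V.
KCL at each unknown node (sum of currents leaving = 0; resistances in Ω):
  Node 1: (V_1 - 24)/60 + (V_1 - 0)/200 = 0
Collecting terms: 0.02167 × V_1 = 0.4  =>  V_1 = 18.46 V
Power in each resistor, P = (ΔV)²/R:
  P_R1 = (24 - 18.46)²/60 = 0.5112 W
  P_R2 = (18.46 - 0)²/200 = 1.704 W
P_total = P_R1 + P_R2 = 2.215 W

Final answer: 2.215 W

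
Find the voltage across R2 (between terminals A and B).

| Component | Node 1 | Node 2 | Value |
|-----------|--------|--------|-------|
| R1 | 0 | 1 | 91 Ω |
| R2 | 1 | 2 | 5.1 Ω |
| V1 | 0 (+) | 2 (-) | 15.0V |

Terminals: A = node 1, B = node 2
R1 and R2 are in series across V1 (node 0 → node 1 → node 2), and the output A–B is taken across R2, so this is a voltage divider.
Series current: I = V1/(R1 + R2) = 15/(91 + 5.1) = 15/96.1 = 0.1561 A
V_R2 = I × R2 = V1 × R2/(R1 + R2) = 15 × 5.1/96.1 = 0.796 V

Final answer: 0.796 V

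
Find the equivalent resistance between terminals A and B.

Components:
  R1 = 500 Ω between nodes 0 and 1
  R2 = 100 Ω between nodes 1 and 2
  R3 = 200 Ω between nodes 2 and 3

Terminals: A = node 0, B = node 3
Reduce the network between node 0 (A) and node 3 (B) by series/parallel combination:
  Rs1 = R1 + R2 (series, joined only at node 1) = 500 + 100 = 600 Ω
  Rs2 = R3 + Rs1 (series, joined only at node 2) = 200 + 600 = 800 Ω
R_eq = 800 Ω

Final answer: 800 Ω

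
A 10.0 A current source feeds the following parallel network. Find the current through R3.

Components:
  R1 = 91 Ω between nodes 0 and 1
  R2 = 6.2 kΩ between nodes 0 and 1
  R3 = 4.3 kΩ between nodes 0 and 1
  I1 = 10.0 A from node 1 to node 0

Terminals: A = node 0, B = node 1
All resistors sit directly between nodes 0 and 1, so they are in parallel and share one voltage V; the full source current 10 A splits among them.
1/R_par = 1/91 + 1/6200 + 1/4300 = 0.01138 S  =>  R_par = 87.85 Ω
V = I × R_par = 10 × 87.85 = 878.5 V
I_R3 = V/R3 = 878.5/4300 = 0.2043 A

Final answer: 0.2043 A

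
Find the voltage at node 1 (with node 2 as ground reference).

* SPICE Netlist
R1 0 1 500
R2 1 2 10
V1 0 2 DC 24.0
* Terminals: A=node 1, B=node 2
Nodal analysis, taking node 2 as the 0 V reference.
Source V1 fixes V_0 = 24 V.
KCL at each unknown node (sum of currents leaving = 0; resistances in Ω):
  Node 1: (V_1 - 24)/500 + (V_1 - 0)/10 = 0
Collecting terms: 0.102 × V_1 = 0.048  =>  V_1 = 0.4706 V
The requested potential is V_1 = 0.4706 V.

Final answer: V_1 = 0.4706 V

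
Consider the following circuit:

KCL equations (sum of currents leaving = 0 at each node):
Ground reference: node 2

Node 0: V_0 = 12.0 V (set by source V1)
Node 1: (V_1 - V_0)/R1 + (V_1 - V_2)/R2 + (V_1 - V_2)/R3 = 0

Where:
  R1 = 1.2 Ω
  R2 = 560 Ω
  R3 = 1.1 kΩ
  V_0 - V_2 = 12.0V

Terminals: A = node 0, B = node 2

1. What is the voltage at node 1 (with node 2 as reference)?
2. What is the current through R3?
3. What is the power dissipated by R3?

Nodal analysis, taking node 2 as the 0 V reference.
Source V1 fixes V_0 = 12 V.
KCL at each unknown node (sum of currents leaving = 0; resistances in Ω):
  Node 1: (V_1 - 12)/1.2 + (V_1 - 0)/560 + (V_1 - 0)/1100 = 0
Collecting terms: 0.836 × V_1 = 10  =>  V_1 = 11.96 V
Part 1:
  Read off the nodal solution: V_1 = 11.96 V
Part 2:
  I_R3 = (V_1 - V_2)/R3 = (11.96 - 0)/1100 = 0.01087 A
  Magnitude: I_R3 = 0.01087 A
Part 3:
  I_R3 = (V_1 - V_2)/R3 = (11.96 - 0)/1100 = 0.01087 A
  P_R3 = I_R3² × R3 = (0.01087)² × 1100 = 0.1301 W

Final answers:
1. V_1 = 11.96 V
2. I_R3 = 0.01087 A
3. P_R3 = 0.1301 W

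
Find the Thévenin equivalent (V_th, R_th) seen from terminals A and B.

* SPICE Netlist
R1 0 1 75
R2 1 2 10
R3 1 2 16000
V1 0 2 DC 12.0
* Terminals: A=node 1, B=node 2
Step 1 — V_th is the open-circuit voltage V_A - V_B (nothing connected across the terminals).
Nodal analysis, taking node 2 as the 0 V reference.
Source V1 fixes V_0 = 12 V.
KCL at each unknown node (sum of currents leaving = 0; resistances in Ω):
  Node 1: (V_1 - 12)/75 + (V_1 - 0)/10 + (V_1 - 0)/16000 = 0
Collecting terms: 0.1134 × V_1 = 0.16  =>  V_1 = 1.411 V
V_th = V_1 - V_2 = 1.411 - 0 = 1.411 V
Step 2 — R_th: zero the source — replace V1 by a short circuit (node 2 merges into node 0) — and find the resistance seen between A (node 1) and B (node 0).
Reduce the network between node 1 (A) and node 0 (B) by series/parallel combination:
  Rp1 = R1 ‖ R2 ‖ R3 (parallel, all between nodes 0 and 1) = 1/(1/75 + 1/10 + 1/16000) = 8.819 Ω
R_th = 8.819 Ω

Final answer: V_th = 1.411 V, R_th = 8.819 Ω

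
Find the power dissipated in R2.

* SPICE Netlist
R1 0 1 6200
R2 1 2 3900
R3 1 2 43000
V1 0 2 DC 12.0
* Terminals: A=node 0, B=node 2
Nodal analysis, taking node 2 as the 0 V reference.
Source V1 fixes V_0 = 12 V.
KCL at each unknown node (sum of currents leaving = 0; resistances in Ω):
  Node 1: (V_1 - 12)/6200 + (V_1 - 0)/3900 + (V_1 - 0)/43000 = 0
Collecting terms: 0.000441 × V_1 = 0.001935  =>  V_1 = 4.389 V
I_R2 = (V_1 - V_2)/R2 = (4.389 - 0)/3900 = 0.001125 A
P_R2 = I_R2² × R2 = (0.001125)² × 3900 = 0.00494 W

Final answer: 0.00494 W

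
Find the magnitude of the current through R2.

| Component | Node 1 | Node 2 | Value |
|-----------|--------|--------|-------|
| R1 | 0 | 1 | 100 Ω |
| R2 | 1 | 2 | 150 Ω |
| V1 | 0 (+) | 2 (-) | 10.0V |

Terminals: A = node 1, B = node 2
Nodal analysis, taking node 2 as the 0 V reference.
Source V1 fixes V_0 = 10 V.
KCL at each unknown node (sum of currents leaving = 0; resistances in Ω):
  Node 1: (V_1 - 10)/100 + (V_1 - 0)/150 = 0
Collecting terms: 0.01667 × V_1 = 0.1  =>  V_1 = 6 V
I_R2 = (V_1 - V_2)/R2 = (6 - 0)/150 = 0.04 A
|I_R2| = 0.04 A

Final answer: |I_R2| = 0.04 A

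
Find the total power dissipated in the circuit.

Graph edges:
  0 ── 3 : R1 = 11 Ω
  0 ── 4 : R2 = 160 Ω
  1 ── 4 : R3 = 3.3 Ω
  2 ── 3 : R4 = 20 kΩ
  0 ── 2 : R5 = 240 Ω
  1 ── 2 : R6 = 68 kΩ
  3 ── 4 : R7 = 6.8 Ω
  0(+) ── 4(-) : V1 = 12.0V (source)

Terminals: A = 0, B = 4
Nodal analysis, taking node 4 as the 0 V reference.
Source V1 fixes V_0 = 12 V.
KCL at each unknown node (sum of currents leaving = 0; resistances in Ω):
  Node 1: (V_1 - 0)/3.3 + (V_1 - V_2)/68000 = 0
  Node 2: (V_2 - V_3)/20000 + (V_2 - 12)/240 + (V_2 - V_1)/68000 = 0
  Node 3: (V_3 - 12)/11 + (V_3 - V_2)/20000 + (V_3 - 0)/6.8 = 0
Collecting terms (coefficients in siemens):
  0.303·V_1 - 0.00001471·V_2 = 0
  0.004231·V_2 - 0.00001471·V_1 - 0.00005·V_3 = 0.05
  0.238·V_3 - 0.00005·V_2 = 1.091
Solving these 3 simultaneous equations (Gaussian elimination) gives:
  V_1 = 0.000576 V, V_2 = 11.87 V, V_3 = 4.586 V
Power in each resistor, P = (ΔV)²/R:
  P_R1 = (12 - 4.586)²/11 = 4.997 W
  P_R2 = (12 - 0)²/160 = 0.9 W
  P_R3 = (0.000576 - 0)²/3.3 = 0.0000001006 W
  P_R4 = (11.87 - 4.586)²/20000 = 0.002653 W
  P_R5 = (12 - 11.87)²/240 = 0.00006967 W
  P_R6 = (0.000576 - 11.87)²/68000 = 0.002072 W
  P_R7 = (4.586 - 0)²/6.8 = 3.093 W
P_total = P_R1 + P_R2 + P_R3 + P_R4 + P_R5 + P_R6 + P_R7 = 8.995 W

Final answer: 8.995 W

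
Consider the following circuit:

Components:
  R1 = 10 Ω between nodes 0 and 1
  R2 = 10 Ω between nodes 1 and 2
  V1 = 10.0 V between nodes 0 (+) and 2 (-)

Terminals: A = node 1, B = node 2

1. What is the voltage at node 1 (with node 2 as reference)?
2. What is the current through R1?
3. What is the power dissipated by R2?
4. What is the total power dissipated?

Nodal analysis, taking node 2 as the 0 V reference.
Source V1 fixes V_0 = 10 V.
KCL at each unknown node (sum of currents leaving = 0; resistances in Ω):
  Node 1: (V_1 - 10)/10 + (V_1 - 0)/10 = 0
Collecting terms: 0.2 × V_1 = 1  =>  V_1 = 5 V
Part 1:
  Read off the nodal solution: V_1 = 5 V
Part 2:
  I_R1 = (V_0 - V_1)/R1 = (10 - 5)/10 = 0.5 A
  Magnitude: I_R1 = 0.5 A
Part 3:
  I_R2 = (V_1 - V_2)/R2 = (5 - 0)/10 = 0.5 A
  P_R2 = I_R2² × R2 = (0.5)² × 10 = 2.5 W
Part 4:
  Power in each resistor, P = (ΔV)²/R:
    P_R1 = (10 - 5)²/10 = 2.5 W
    P_R2 = (5 - 0)²/10 = 2.5 W
  P_total = P_R1 + P_R2 = 5 W

Final answers:
1. V_1 = 5 V
2. I_R1 = 0.5 A
3. P_R2 = 2.5 W
4. P_total = 5 W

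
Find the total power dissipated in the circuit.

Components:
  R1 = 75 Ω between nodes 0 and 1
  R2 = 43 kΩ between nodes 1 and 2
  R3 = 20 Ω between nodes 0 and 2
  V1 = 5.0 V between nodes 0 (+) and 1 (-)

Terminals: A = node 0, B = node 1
Nodal analysis, taking node 1 as the 0 V reference.
Source V1 fixes V_0 = 5 V.
KCL at each unknown node (sum of currents leaving = 0; resistances in Ω):
  Node 2: (V_2 - 0)/43000 + (V_2 - 5)/20 = 0
Collecting terms: 0.05002 × V_2 = 0.25  =>  V_2 = 4.998 V
Power in each resistor, P = (ΔV)²/R:
  P_R1 = (5 - 0)²/75 = 0.3333 W
  P_R2 = (0 - 4.998)²/43000 = 0.0005809 W
  P_R3 = (5 - 4.998)²/20 = 0.0000002702 W
P_total = P_R1 + P_R2 + P_R3 = 0.3339 W

Final answer: 0.3339 W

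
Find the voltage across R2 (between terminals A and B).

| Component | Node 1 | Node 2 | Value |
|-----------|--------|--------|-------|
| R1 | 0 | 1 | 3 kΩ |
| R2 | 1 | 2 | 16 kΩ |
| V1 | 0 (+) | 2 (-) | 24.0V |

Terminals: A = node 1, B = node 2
R1 and R2 are in series across V1 (node 0 → node 1 → node 2), and the output A–B is taken across R2, so this is a voltage divider.
Series current: I = V1/(R1 + R2) = 24/(3000 + 16000) = 24/19000 = 0.001263 A
V_R2 = I × R2 = V1 × R2/(R1 + R2) = 24 × 16000/19000 = 20.21 V

Final answer: 20.21 V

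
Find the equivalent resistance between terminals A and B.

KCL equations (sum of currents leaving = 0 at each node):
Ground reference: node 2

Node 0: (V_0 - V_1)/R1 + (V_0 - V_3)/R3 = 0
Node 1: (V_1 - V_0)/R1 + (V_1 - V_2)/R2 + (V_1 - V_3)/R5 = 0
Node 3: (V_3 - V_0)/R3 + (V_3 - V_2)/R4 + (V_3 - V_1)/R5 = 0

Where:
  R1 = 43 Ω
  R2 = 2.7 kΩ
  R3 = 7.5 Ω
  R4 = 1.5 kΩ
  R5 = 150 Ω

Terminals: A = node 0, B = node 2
The network is not a plain series/parallel combination. Inject a 1 A test current into terminal A (node 0) and return it from terminal B (node 2); then R_eq = V_A / (1 A).
Nodal analysis, taking node 2 as the 0 V reference.
Current source I_test pushes 1 A into node 0 and draws it out of node 2.
KCL at each unknown node (sum of currents leaving = 0; resistances in Ω):
  Node 0: (V_0 - V_1)/43 + (V_0 - V_3)/7.5 - 1 = 0
  Node 1: (V_1 - V_0)/43 + (V_1 - 0)/2700 + (V_1 - V_3)/150 = 0
  Node 3: (V_3 - V_0)/7.5 + (V_3 - V_1)/150 + (V_3 - 0)/1500 = 0
Collecting terms (coefficients in siemens):
  0.1566·V_0 - 0.02326·V_1 - 0.1333·V_3 = 1
  0.03029·V_1 - 0.02326·V_0 - 0.006667·V_3 = 0
  0.1407·V_3 - 0.1333·V_0 - 0.006667·V_1 = 0
Solving these 3 simultaneous equations (Gaussian elimination) gives:
  V_0 = 972.3 V, V_1 = 959.3 V, V_3 = 967.1 V
R_eq = V_0 / 1 A = 972.3 Ω

Final answer: 972.3 Ω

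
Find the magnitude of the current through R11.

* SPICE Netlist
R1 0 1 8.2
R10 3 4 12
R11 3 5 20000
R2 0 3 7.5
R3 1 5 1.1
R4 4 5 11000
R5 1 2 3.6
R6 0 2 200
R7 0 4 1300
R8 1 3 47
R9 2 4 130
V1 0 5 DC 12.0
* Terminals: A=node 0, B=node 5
Nodal analysis, taking node 5 as the 0 V reference.
Source V1 fixes V_0 = 12 V.
KCL at each unknown node (sum of currents leaving = 0; resistances in Ω):
  Node 1: (V_1 - 12)/8.2 + (V_1 - 0)/1.1 + (V_1 - V_2)/3.6 + (V_1 - V_3)/47 = 0
  Node 2: (V_2 - V_1)/3.6 + (V_2 - 12)/200 + (V_2 - V_4)/130 = 0
  Node 3: (V_3 - 12)/7.5 + (V_3 - V_1)/47 + (V_3 - V_4)/12 + (V_3 - 0)/20000 = 0
  Node 4: (V_4 - 0)/11000 + (V_4 - 12)/1300 + (V_4 - V_2)/130 + (V_4 - V_3)/12 = 0
Collecting terms (coefficients in siemens):
  1.33·V_1 - 0.2778·V_2 - 0.02128·V_3 = 1.463
  0.2905·V_2 - 0.2778·V_1 - 0.007692·V_4 = 0.06
  0.238·V_3 - 0.02128·V_1 - 0.08333·V_4 = 1.6
  0.09189·V_4 - 0.007692·V_2 - 0.08333·V_3 = 0.009231
Solving these 4 simultaneous equations (Gaussian elimination) gives:
  V_1 = 1.699 V, V_2 = 2.084 V, V_3 = 10.21 V, V_4 = 9.539 V
I_R11 = (V_3 - V_5)/R11 = (10.21 - 0)/20000 = 0.0005107 A
|I_R11| = 0.0005107 A

Final answer: |I_R11| = 0.0005107 A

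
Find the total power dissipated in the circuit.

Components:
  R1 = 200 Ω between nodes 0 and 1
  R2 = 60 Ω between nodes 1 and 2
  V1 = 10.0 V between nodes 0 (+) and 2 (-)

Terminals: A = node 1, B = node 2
Nodal analysis, taking node 2 as the 0 V reference.
Source V1 fixes V_0 = 10 V.
KCL at each unknown node (sum of currents leaving = 0; resistances in Ω):
  Node 1: (V_1 - 10)/200 + (V_1 - 0)/60 = 0
Collecting terms: 0.02167 × V_1 = 0.05  =>  V_1 = 2.308 V
Power in each resistor, P = (ΔV)²/R:
  P_R1 = (10 - 2.308)²/200 = 0.2959 W
  P_R2 = (2.308 - 0)²/60 = 0.08876 W
P_total = P_R1 + P_R2 = 0.3846 W

Final answer: 0.3846 W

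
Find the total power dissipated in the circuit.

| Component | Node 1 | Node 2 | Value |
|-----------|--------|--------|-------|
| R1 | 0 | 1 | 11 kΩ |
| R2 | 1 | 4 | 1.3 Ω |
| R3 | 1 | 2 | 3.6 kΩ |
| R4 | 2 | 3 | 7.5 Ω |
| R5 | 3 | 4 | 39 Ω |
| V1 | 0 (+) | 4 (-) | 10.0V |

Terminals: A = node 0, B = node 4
Nodal analysis, taking node 4 as the 0 V reference.
Source V1 fixes V_0 = 10 V.
KCL at each unknown node (sum of currents leaving = 0; resistances in Ω):
  Node 1: (V_1 - 10)/11000 + (V_1 - 0)/1.3 + (V_1 - V_2)/3600 = 0
  Node 2: (V_2 - V_1)/3600 + (V_2 - V_3)/7.5 = 0
  Node 3: (V_3 - V_2)/7.5 + (V_3 - 0)/39 = 0
Collecting terms (coefficients in siemens):
  0.7696·V_1 - 0.0002778·V_2 = 0.0009091
  0.1336·V_2 - 0.0002778·V_1 - 0.1333·V_3 = 0
  0.159·V_3 - 0.1333·V_2 = 0
Solving these 3 simultaneous equations (Gaussian elimination) gives:
  V_1 = 0.001181 V, V_2 = 0.00001506 V, V_3 = 0.00001263 V
Power in each resistor, P = (ΔV)²/R:
  P_R1 = (10 - 0.001181)²/11000 = 0.009089 W
  P_R2 = (0.001181 - 0)²/1.3 = 0.000001073 W
  P_R3 = (0.001181 - 0.00001506)²/3600 = 0.0000000003778 W
  P_R4 = (0.00001506 - 0.00001263)²/7.5 = 0.000000000000787 W
  P_R5 = (0.00001263 - 0)²/39 = 0.000000000004093 W
P_total = P_R1 + P_R2 + P_R3 + P_R4 + P_R5 = 0.00909 W

Final answer: 0.00909 W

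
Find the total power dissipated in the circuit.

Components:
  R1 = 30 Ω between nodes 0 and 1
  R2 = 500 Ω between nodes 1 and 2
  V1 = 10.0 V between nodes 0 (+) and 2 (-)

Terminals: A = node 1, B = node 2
Nodal analysis, taking node 2 as the 0 V reference.
Source V1 fixes V_0 = 10 V.
KCL at each unknown node (sum of currents leaving = 0; resistances in Ω):
  Node 1: (V_1 - 10)/30 + (V_1 - 0)/500 = 0
Collecting terms: 0.03533 × V_1 = 0.3333  =>  V_1 = 9.434 V
Power in each resistor, P = (ΔV)²/R:
  P_R1 = (10 - 9.434)²/30 = 0.01068 W
  P_R2 = (9.434 - 0)²/500 = 0.178 W
P_total = P_R1 + P_R2 = 0.1887 W

Final answer: 0.1887 W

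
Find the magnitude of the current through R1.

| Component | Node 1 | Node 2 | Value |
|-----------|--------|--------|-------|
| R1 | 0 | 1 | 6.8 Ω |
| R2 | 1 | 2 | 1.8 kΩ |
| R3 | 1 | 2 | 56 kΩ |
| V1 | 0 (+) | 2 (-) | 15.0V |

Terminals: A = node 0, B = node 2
Nodal analysis, taking node 2 as the 0 V reference.
Source V1 fixes V_0 = 15 V.
KCL at each unknown node (sum of currents leaving = 0; resistances in Ω):
  Node 1: (V_1 - 15)/6.8 + (V_1 - 0)/1800 + (V_1 - 0)/56000 = 0
Collecting terms: 0.1476 × V_1 = 2.206  =>  V_1 = 14.94 V
I_R1 = (V_0 - V_1)/R1 = (15 - 14.94)/6.8 = 0.008568 A
|I_R1| = 0.008568 A

Final answer: |I_R1| = 0.008568 A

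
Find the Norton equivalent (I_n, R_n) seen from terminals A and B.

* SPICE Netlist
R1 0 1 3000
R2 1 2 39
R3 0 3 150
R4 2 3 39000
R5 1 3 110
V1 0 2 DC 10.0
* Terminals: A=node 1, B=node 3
Find the Thévenin equivalent first; then I_n = V_th/R_th and R_n = R_th.
Step 1 — V_th is the open-circuit voltage V_A - V_B (nothing connected across the terminals).
Nodal analysis, taking node 2 as the 0 V reference.
Source V1 fixes V_0 = 10 V.
KCL at each unknown node (sum of currents leaving = 0; resistances in Ω):
  Node 1: (V_1 - 10)/3000 + (V_1 - 0)/39 + (V_1 - V_3)/110 = 0
  Node 3: (V_3 - 10)/150 + (V_3 - 0)/39000 + (V_3 - V_1)/110 = 0
Collecting terms (coefficients in siemens):
  0.03507·V_1 - 0.009091·V_3 = 0.003333
  0.01578·V_3 - 0.009091·V_1 = 0.06667
Determinant D = (0.03507)(0.01578) - (-0.009091)(-0.009091) = 0.0004708
V_1 = [(0.003333)(0.01578) - (-0.009091)(0.06667)]/D = 1.399 V
V_3 = [(0.03507)(0.06667) - (0.003333)(-0.009091)]/D = 5.03 V
V_th = V_1 - V_3 = 1.399 - 5.03 = -3.631 V
Step 2 — R_th: zero the source — replace V1 by a short circuit (node 2 merges into node 0) — and find the resistance seen between A (node 1) and B (node 3).
Reduce the network between node 1 (A) and node 3 (B) by series/parallel combination:
  Rp1 = R1 ‖ R2 (parallel, both between nodes 0 and 1) = 1/(1/3000 + 1/39) = 38.5 Ω
  Rp2 = R3 ‖ R4 (parallel, both between nodes 0 and 3) = 1/(1/150 + 1/39000) = 149.4 Ω
  Rs1 = Rp1 + Rp2 (series, joined only at node 0) = 38.5 + 149.4 = 187.9 Ω
  Rp3 = R5 ‖ Rs1 (parallel, both between nodes 1 and 3) = 1/(1/110 + 1/187.9) = 69.39 Ω
R_th = 69.39 Ω
I_n = V_th/R_th = -3.631/69.39 = -0.05233 A, and R_n = R_th = 69.39 Ω

Final answer: I_n = -0.05233 A, R_n = 69.39 Ω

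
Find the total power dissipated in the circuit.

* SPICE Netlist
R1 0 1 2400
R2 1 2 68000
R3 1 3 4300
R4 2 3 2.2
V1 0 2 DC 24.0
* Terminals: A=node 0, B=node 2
Nodal analysis, taking node 2 as the 0 V reference.
Source V1 fixes V_0 = 24 V.
KCL at each unknown node (sum of currents leaving = 0; resistances in Ω):
  Node 1: (V_1 - 24)/2400 + (V_1 - 0)/68000 + (V_1 - V_3)/4300 = 0
  Node 3: (V_3 - V_1)/4300 + (V_3 - 0)/2.2 = 0
Collecting terms (coefficients in siemens):
  0.0006639·V_1 - 0.0002326·V_3 = 0.01
  0.4548·V_3 - 0.0002326·V_1 = 0
Determinant D = (0.0006639)(0.4548) - (-0.0002326)(-0.0002326) = 0.0003019
V_1 = [(0.01)(0.4548) - (-0.0002326)(0)]/D = 15.06 V
V_3 = [(0.0006639)(0) - (0.01)(-0.0002326)]/D = 0.007703 V
Power in each resistor, P = (ΔV)²/R:
  P_R1 = (24 - 15.06)²/2400 = 0.03327 W
  P_R2 = (15.06 - 0)²/68000 = 0.003337 W
  P_R3 = (15.06 - 0.007703)²/4300 = 0.05272 W
  P_R4 = (0 - 0.007703)²/2.2 = 0.00002697 W
P_total = P_R1 + P_R2 + P_R3 + P_R4 = 0.08935 W

Final answer: 0.08935 W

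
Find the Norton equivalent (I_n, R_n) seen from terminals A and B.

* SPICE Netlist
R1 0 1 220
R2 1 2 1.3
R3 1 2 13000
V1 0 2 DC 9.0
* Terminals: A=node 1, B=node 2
Find the Thévenin equivalent first; then I_n = V_th/R_th and R_n = R_th.
Step 1 — V_th is the open-circuit voltage V_A - V_B (nothing connected across the terminals).
Nodal analysis, taking node 2 as the 0 V reference.
Source V1 fixes V_0 = 9 V.
KCL at each unknown node (sum of currents leaving = 0; resistances in Ω):
  Node 1: (V_1 - 9)/220 + (V_1 - 0)/1.3 + (V_1 - 0)/13000 = 0
Collecting terms: 0.7739 × V_1 = 0.04091  =>  V_1 = 0.05286 V
V_th = V_1 - V_2 = 0.05286 - 0 = 0.05286 V
Step 2 — R_th: zero the source — replace V1 by a short circuit (node 2 merges into node 0) — and find the resistance seen between A (node 1) and B (node 0).
Reduce the network between node 1 (A) and node 0 (B) by series/parallel combination:
  Rp1 = R1 ‖ R2 ‖ R3 (parallel, all between nodes 0 and 1) = 1/(1/220 + 1/1.3 + 1/13000) = 1.292 Ω
R_th = 1.292 Ω
I_n = V_th/R_th = 0.05286/1.292 = 0.04091 A, and R_n = R_th = 1.292 Ω

Final answer: I_n = 0.04091 A, R_n = 1.292 Ω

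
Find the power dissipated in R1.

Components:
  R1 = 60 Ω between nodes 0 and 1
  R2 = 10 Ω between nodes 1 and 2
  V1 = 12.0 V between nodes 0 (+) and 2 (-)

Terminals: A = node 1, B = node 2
Nodal analysis, taking node 2 as the 0 V reference.
Source V1 fixes V_0 = 12 V.
KCL at each unknown node (sum of currents leaving = 0; resistances in Ω):
  Node 1: (V_1 - 12)/60 + (V_1 - 0)/10 = 0
Collecting terms: 0.1167 × V_1 = 0.2  =>  V_1 = 1.714 V
I_R1 = (V_0 - V_1)/R1 = (12 - 1.714)/60 = 0.1714 A
P_R1 = I_R1² × R1 = (0.1714)² × 60 = 1.763 W

Final answer: 1.763 W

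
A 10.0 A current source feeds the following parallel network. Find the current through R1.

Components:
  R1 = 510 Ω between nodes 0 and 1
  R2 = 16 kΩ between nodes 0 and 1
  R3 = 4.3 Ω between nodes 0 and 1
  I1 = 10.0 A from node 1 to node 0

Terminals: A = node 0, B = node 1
All resistors sit directly between nodes 0 and 1, so they are in parallel and share one voltage V; the full source current 10 A splits among them.
1/R_par = 1/510 + 1/16000 + 1/4.3 = 0.2346 S  =>  R_par = 4.263 Ω
V = I × R_par = 10 × 4.263 = 42.63 V
I_R1 = V/R1 = 42.63/510 = 0.08359 A

Final answer: 0.08359 A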